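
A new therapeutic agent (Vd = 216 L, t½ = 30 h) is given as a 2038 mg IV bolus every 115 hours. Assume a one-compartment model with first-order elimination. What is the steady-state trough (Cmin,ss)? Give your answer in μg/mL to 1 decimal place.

Over one 115-h interval, 115/30 ≈ 3.8333 half-lives elapse, leaving f ≈ 0.0702 of each dose.
Accumulation ratio R = 1/(1 − f) ≈ 1/0.9298 ≈ 1.0755.
Single-dose peak C₀ = D/Vd = 2038/216 ≈ 9.435 μg/mL.
Steady-state peak Cmax,ss = C₀·R ≈ 9.435 × 1.0755 ≈ 10.147 μg/mL.
Steady-state trough Cmin,ss = Cmax,ss·f ≈ 10.147 × 0.0702 ≈ 0.712 μg/mL.

0.7 μg/mL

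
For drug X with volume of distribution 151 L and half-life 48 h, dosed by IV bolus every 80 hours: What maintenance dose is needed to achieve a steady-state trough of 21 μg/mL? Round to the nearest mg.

6896 mg

τ/t½ = 80/48 ≈ 1.6667, so f = (1/2)^(80/48) ≈ 0.314980.
Cmin,ss = (D/Vd)·f/(1−f), so D = Cmin,ss·Vd·(1−f)/f.
D = 21 × 151 × (1−f)/f ≈ 21 × 151 × 2.17480 ≈ 6896.29 mg.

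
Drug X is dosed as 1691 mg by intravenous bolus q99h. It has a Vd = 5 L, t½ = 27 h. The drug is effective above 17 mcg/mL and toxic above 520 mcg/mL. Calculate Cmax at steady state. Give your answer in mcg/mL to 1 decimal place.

367.1 mcg/mL

τ/t½ = 99/27 ≈ 3.6667, so fraction remaining f = (1/2)^(99/27) ≈ 0.0787.
Accumulation ratio R = 1/(1 − f) ≈ 1/0.9213 ≈ 1.0854.
Single-dose peak C₀ = D/Vd = 1691/5 ≈ 338.200 mcg/mL.
Steady-state peak Cmax,ss = C₀·R ≈ 338.200 × 1.0854 ≈ 367.082 mcg/mL.
Peak 367.1 mcg/mL vs MTC 520 mcg/mL: below toxic threshold.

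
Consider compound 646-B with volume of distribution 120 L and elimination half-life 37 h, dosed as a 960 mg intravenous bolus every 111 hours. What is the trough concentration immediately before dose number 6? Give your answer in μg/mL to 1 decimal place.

f = (1/2)^(τ/t½) = (1/2)^(111/37) ≈ 0.1250.
C₀ = D/Vd = 960/120 ≈ 8.000 μg/mL.
Before the 6th dose, 5 doses have been given. Superposition: Cmin = C₀·(f + f² + … + f^5).
≈ 8.000 × (0.1250 + 0.0156 + 0.0020 + 0.0002 + 0.0000) ≈ 8.000 × 0.1428 ≈ 1.142 μg/mL.

1.1 μg/mL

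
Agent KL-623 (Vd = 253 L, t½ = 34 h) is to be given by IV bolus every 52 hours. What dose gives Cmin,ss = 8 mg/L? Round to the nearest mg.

3819 mg

τ/t½ = 52/34 ≈ 1.5294, so f = (1/2)^(52/34) ≈ 0.346419.
Cmin,ss = (D/Vd)·f/(1−f), so D = Cmin,ss·Vd·(1−f)/f.
D = 8 × 253 × (1−f)/f ≈ 8 × 253 × 1.88668 ≈ 3818.64 mg.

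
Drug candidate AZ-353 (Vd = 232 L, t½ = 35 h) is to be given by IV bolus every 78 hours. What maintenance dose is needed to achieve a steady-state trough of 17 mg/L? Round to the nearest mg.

τ/t½ = 78/35 ≈ 2.2286, so f = (1/2)^(78/35) ≈ 0.213370.
Cmin,ss = (D/Vd)·f/(1−f), so D = Cmin,ss·Vd·(1−f)/f.
D = 17 × 232 × (1−f)/f ≈ 17 × 232 × 3.68669 ≈ 14540.31 mg.

14540 mg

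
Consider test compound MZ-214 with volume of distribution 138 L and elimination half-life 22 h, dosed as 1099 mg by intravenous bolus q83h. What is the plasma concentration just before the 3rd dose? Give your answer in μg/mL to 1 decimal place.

f = (1/2)^(τ/t½) = (1/2)^(83/22) ≈ 0.0732.
C₀ = D/Vd = 1099/138 ≈ 7.964 μg/mL.
Before the 3rd dose, 2 doses have been given. Superposition: Cmin = C₀·(f + f²).
≈ 7.964 × (0.0732 + 0.0054) ≈ 7.964 × 0.0786 ≈ 0.626 μg/mL.

0.6 μg/mL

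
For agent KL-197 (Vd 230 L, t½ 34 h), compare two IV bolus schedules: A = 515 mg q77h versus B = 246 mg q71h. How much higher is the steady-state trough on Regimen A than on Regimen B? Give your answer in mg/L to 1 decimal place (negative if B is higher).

0.3 mg/L

Regimen A: f = (1/2)^(77/34) ≈ 0.2081; Cmin,ss = (515/230)·f/(1−f) ≈ 0.588 mg/L.
Regimen B: f = (1/2)^(71/34) ≈ 0.2352; Cmin,ss = (246/230)·f/(1−f) ≈ 0.329 mg/L.
Difference ≈ 0.588 − 0.329 ≈ 0.259 mg/L.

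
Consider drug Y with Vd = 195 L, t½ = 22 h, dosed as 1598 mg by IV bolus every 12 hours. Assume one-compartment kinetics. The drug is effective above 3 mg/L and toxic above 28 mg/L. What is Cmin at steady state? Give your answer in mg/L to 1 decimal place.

k = ln2/t½ = ln2/22 ≈ 0.031507 h⁻¹; fraction remaining f = e^(−kτ) = e^(−0.031507×12) ≈ 0.6852.
Accumulation ratio R = 1/(1 − f) ≈ 1/0.3148 ≈ 3.1766.
Each bolus raises the concentration by D/Vd = 1598/195 ≈ 8.195 mg/L.
Steady-state peak Cmax,ss = C₀·R ≈ 8.195 × 3.1766 ≈ 26.032 mg/L.
One interval later, Cmin,ss = Cmax,ss·e^(−kτ) ≈ 26.032 × 0.6852 ≈ 17.837 mg/L.
Trough 17.8 mg/L vs MEC 3 mg/L: adequate.

17.8 mg/L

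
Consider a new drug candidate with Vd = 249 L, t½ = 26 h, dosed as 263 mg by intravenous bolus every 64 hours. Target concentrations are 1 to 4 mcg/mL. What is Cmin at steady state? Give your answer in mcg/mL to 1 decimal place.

0.2 mcg/mL

Over one 64-h interval, 64/26 ≈ 2.4615 half-lives elapse, leaving f ≈ 0.1816 of each dose.
Accumulation ratio R = 1/(1 − f) ≈ 1/0.8184 ≈ 1.2219.
Each bolus raises the concentration by D/Vd = 263/249 ≈ 1.056 mcg/mL.
Steady-state peak Cmax,ss = C₀·R ≈ 1.056 × 1.2219 ≈ 1.290 mcg/mL.
Steady-state trough Cmin,ss = Cmax,ss·f ≈ 1.290 × 0.1816 ≈ 0.234 mcg/mL.
Trough 0.2 mcg/mL vs MEC 1 mcg/mL: subtherapeutic.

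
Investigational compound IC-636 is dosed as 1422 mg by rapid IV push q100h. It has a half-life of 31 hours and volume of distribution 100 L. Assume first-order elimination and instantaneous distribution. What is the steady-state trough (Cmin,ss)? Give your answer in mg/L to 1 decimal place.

1.7 mg/L

τ/t½ = 100/31 ≈ 3.2258, so fraction remaining f = (1/2)^(100/31) ≈ 0.1069.
At steady state, accumulation factor R = 1/(1 − e^(−kτ)) ≈ 1.1197.
Each bolus raises the concentration by D/Vd = 1422/100 ≈ 14.220 mg/L.
Cmax,ss = C₀/(1 − f) ≈ 14.220/0.8931 ≈ 15.922 mg/L.
One interval later, Cmin,ss = Cmax,ss·e^(−kτ) ≈ 15.922 × 0.1069 ≈ 1.702 mg/L.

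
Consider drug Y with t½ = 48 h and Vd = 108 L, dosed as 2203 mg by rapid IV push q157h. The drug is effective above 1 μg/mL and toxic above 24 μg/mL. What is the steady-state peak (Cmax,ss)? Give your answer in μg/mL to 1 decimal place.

22.8 μg/mL

τ/t½ = 157/48 ≈ 3.2708, so fraction remaining f = (1/2)^(157/48) ≈ 0.1036.
Accumulation ratio R = 1/(1 − f) ≈ 1/0.8964 ≈ 1.1156.
Single-dose peak C₀ = D/Vd = 2203/108 ≈ 20.398 μg/mL.
Steady-state peak Cmax,ss = C₀·R ≈ 20.398 × 1.1156 ≈ 22.756 μg/mL.
Peak 22.8 μg/mL vs MTC 24 μg/mL: below toxic threshold.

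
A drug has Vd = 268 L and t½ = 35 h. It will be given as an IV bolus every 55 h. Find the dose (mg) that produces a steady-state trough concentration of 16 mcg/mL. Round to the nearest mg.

τ/t½ = 55/35 ≈ 1.5714, so f = (1/2)^(55/35) ≈ 0.336475.
Cmin,ss = (D/Vd)·f/(1−f), so D = Cmin,ss·Vd·(1−f)/f.
D = 16 × 268 × (1−f)/f ≈ 16 × 268 × 1.97199 ≈ 8455.89 mg.

8456 mg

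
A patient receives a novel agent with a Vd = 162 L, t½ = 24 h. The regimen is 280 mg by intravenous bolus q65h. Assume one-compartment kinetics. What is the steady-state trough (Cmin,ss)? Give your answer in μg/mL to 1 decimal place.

0.3 μg/mL

Over one 65-h interval, 65/24 ≈ 2.7083 half-lives elapse, leaving f ≈ 0.1530 of each dose.
At steady state, accumulation factor R = 1/(1 − e^(−kτ)) ≈ 1.1806.
Single-dose peak C₀ = D/Vd = 280/162 ≈ 1.728 μg/mL.
Steady-state peak Cmax,ss = C₀·R ≈ 1.728 × 1.1806 ≈ 2.040 μg/mL.
Steady-state trough Cmin,ss = Cmax,ss·f ≈ 2.040 × 0.1530 ≈ 0.312 μg/mL.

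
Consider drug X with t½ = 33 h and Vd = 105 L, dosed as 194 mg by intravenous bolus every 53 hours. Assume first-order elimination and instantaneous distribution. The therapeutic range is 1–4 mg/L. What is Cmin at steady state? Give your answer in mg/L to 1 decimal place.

τ/t½ = 53/33 ≈ 1.6061, so fraction remaining f = (1/2)^(53/33) ≈ 0.3285.
At steady state, accumulation factor R = 1/(1 − e^(−kτ)) ≈ 1.4892.
Each bolus raises the concentration by D/Vd = 194/105 ≈ 1.848 mg/L.
Cmax,ss = C₀/(1 − f) ≈ 1.848/0.6715 ≈ 2.752 mg/L.
One interval later, Cmin,ss = Cmax,ss·e^(−kτ) ≈ 2.752 × 0.3285 ≈ 0.904 mg/L.
Trough 0.9 mg/L vs MEC 1 mg/L: subtherapeutic.

0.9 mg/L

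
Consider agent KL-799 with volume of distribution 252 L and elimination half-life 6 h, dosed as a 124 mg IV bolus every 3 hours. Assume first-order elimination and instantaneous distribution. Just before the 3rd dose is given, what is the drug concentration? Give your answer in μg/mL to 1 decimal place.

0.6 μg/mL

f = (1/2)^(τ/t½) = (1/2)^(3/6) ≈ 0.7071.
C₀ = D/Vd = 124/252 ≈ 0.492 μg/mL.
Before the 3rd dose, 2 doses have been given. Superposition: Cmin = C₀·(f + f²).
≈ 0.492 × (0.7071 + 0.5000) ≈ 0.492 × 1.2071 ≈ 0.594 μg/mL.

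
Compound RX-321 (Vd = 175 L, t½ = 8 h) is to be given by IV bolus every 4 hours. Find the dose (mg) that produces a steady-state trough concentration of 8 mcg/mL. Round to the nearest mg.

τ/t½ = 4/8 ≈ 0.5, so f = (1/2)^(4/8) ≈ 0.707107.
Cmin,ss = (D/Vd)·f/(1−f), so D = Cmin,ss·Vd·(1−f)/f.
D = 8 × 175 × (1−f)/f ≈ 8 × 175 × 0.41421 ≈ 579.89 mg.

580 mg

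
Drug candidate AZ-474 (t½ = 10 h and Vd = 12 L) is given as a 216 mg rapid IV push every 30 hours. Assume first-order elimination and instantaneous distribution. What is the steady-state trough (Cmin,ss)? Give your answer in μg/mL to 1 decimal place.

2.6 μg/mL

τ = 30 h = 3 half-lives, so f = (1/2)^3 = 0.125.
At steady state, R = 1/(1 − 0.125) = 8/7.
Single-dose peak C₀ = D/Vd = 216/12 = 18 μg/mL.
Steady-state peak Cmax,ss = C₀·R = 18 × 8/7 ≈ 20.571 μg/mL.
Steady-state trough Cmin,ss = Cmax,ss·f ≈ 20.571 × 0.125 ≈ 2.571 μg/mL.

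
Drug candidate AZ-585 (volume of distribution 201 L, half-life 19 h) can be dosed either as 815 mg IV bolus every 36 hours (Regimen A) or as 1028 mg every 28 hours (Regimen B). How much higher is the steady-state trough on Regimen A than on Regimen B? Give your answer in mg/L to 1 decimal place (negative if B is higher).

-1.4 mg/L

Regimen A: f = (1/2)^(36/19) ≈ 0.2689; Cmin,ss = (815/201)·f/(1−f) ≈ 1.491 mg/L.
Regimen B: f = (1/2)^(28/19) ≈ 0.3601; Cmin,ss = (1028/201)·f/(1−f) ≈ 2.878 mg/L.
Difference ≈ 1.491 − 2.878 ≈ -1.387 mg/L.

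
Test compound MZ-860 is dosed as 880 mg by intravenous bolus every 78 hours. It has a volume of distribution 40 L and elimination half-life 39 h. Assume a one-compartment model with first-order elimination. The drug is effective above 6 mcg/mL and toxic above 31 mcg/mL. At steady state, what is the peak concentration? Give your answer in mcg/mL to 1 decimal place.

The dosing interval is 2 half-lives, so f = 2^(−2) = 0.25.
At steady state, R = 1/(1 − 0.25) = 4/3.
Single-dose peak C₀ = D/Vd = 880/40 = 22 mcg/mL.
Steady-state peak Cmax,ss = C₀·R = 22 × 4/3 ≈ 29.333 mcg/mL.
Peak 29.3 mcg/mL vs MTC 31 mcg/mL: below toxic threshold.

29.3 mcg/mL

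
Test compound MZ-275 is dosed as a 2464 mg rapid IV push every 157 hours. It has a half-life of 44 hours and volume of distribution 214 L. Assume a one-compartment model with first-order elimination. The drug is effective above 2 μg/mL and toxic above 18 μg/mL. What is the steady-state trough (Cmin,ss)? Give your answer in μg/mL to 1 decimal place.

τ/t½ = 157/44 ≈ 3.5682, so fraction remaining f = (1/2)^(157/44) ≈ 0.0843.
Each bolus raises the concentration by D/Vd = 2464/214 ≈ 11.514 μg/mL.
Steady-state trough Cmin,ss = C₀·f/(1−f) ≈ 11.514 × 0.0843/0.9157 ≈ 1.060 μg/mL.
Trough 1.1 μg/mL vs MEC 2 μg/mL: subtherapeutic.

1.1 μg/mL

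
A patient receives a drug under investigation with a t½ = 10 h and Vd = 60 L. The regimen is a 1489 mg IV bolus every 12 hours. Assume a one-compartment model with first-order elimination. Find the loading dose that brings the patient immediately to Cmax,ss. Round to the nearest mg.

2637 mg

f = (1/2)^(12/10) ≈ 0.435275; accumulation ratio R = 1/(1−f) ≈ 1.77077.
Loading dose to hit Cmax,ss on first dose: D_load = D_maint·R ≈ 1489 × 1.77077 ≈ 2636.68 mg.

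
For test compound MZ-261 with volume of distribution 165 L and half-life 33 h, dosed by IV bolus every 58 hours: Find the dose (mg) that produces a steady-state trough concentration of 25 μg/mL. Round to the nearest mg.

9823 mg

τ/t½ = 58/33 ≈ 1.7576, so f = (1/2)^(58/33) ≈ 0.295745.
Cmin,ss = (D/Vd)·f/(1−f), so D = Cmin,ss·Vd·(1−f)/f.
D = 25 × 165 × (1−f)/f ≈ 25 × 165 × 2.38129 ≈ 9822.82 mg.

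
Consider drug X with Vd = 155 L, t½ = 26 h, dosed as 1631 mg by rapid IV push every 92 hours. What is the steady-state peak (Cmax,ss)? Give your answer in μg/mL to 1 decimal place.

k = ln2/t½ = ln2/26 ≈ 0.026660 h⁻¹; fraction remaining f = e^(−kτ) = e^(−0.026660×92) ≈ 0.0861.
Accumulation ratio R = 1/(1 − f) ≈ 1/0.9139 ≈ 1.0942.
Single-dose peak C₀ = D/Vd = 1631/155 ≈ 10.523 μg/mL.
Steady-state peak Cmax,ss = C₀·R ≈ 10.523 × 1.0942 ≈ 11.514 μg/mL.

11.5 μg/mL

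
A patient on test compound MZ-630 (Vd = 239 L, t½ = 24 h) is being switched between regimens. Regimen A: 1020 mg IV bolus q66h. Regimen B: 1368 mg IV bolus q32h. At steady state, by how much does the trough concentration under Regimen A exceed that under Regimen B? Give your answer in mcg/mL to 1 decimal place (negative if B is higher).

Regimen A: f = (1/2)^(66/24) ≈ 0.1487; Cmin,ss = (1020/239)·f/(1−f) ≈ 0.745 mcg/mL.
Regimen B: f = (1/2)^(32/24) ≈ 0.3969; Cmin,ss = (1368/239)·f/(1−f) ≈ 3.767 mcg/mL.
Difference ≈ 0.745 − 3.767 ≈ -3.022 mcg/mL.

-3.0 mcg/mL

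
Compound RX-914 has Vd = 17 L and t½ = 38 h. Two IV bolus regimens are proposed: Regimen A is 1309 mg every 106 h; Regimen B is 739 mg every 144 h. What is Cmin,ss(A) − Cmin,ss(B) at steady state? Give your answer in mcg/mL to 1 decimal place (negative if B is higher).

9.6 mcg/mL

Regimen A: f = (1/2)^(106/38) ≈ 0.1446; Cmin,ss = (1309/17)·f/(1−f) ≈ 13.016 mcg/mL.
Regimen B: f = (1/2)^(144/38) ≈ 0.0723; Cmin,ss = (739/17)·f/(1−f) ≈ 3.388 mcg/mL.
Difference ≈ 13.016 − 3.388 ≈ 9.628 mcg/mL.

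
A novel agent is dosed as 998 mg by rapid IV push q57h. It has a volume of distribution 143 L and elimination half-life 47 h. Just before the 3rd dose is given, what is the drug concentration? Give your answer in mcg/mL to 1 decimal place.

f = (1/2)^(τ/t½) = (1/2)^(57/47) ≈ 0.4314.
C₀ = D/Vd = 998/143 ≈ 6.979 mcg/mL.
Before the 3rd dose, 2 doses have been given. Superposition: Cmin = C₀·(f + f²).
≈ 6.979 × (0.4314 + 0.1861) ≈ 6.979 × 0.6175 ≈ 4.310 mcg/mL.

4.3 mcg/mL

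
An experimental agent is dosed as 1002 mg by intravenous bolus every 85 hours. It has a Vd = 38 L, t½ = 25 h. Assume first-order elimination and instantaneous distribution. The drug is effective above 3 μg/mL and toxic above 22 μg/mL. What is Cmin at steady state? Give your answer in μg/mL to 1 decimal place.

2.8 μg/mL

Over one 85-h interval, 85/25 ≈ 3.4 half-lives elapse, leaving f ≈ 0.0947 of each dose.
Accumulation ratio R = 1/(1 − f) ≈ 1/0.9053 ≈ 1.1046.
Single-dose peak C₀ = D/Vd = 1002/38 ≈ 26.368 μg/mL.
Steady-state peak Cmax,ss = C₀·R ≈ 26.368 × 1.1046 ≈ 29.126 μg/mL.
Steady-state trough Cmin,ss = Cmax,ss·f ≈ 29.126 × 0.0947 ≈ 2.758 μg/mL.
Trough 2.8 μg/mL vs MEC 3 μg/mL: subtherapeutic.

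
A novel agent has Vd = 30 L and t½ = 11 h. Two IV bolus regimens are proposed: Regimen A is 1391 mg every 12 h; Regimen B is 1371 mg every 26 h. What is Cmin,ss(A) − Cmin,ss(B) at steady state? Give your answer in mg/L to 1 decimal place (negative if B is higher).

30.0 mg/L

Regimen A: f = (1/2)^(12/11) ≈ 0.4695; Cmin,ss = (1391/30)·f/(1−f) ≈ 41.035 mg/L.
Regimen B: f = (1/2)^(26/11) ≈ 0.1943; Cmin,ss = (1371/30)·f/(1−f) ≈ 11.021 mg/L.
Difference ≈ 41.035 − 11.021 ≈ 30.014 mg/L.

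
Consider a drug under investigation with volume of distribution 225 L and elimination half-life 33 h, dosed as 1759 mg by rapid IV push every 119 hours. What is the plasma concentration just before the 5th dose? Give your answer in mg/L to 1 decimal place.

f = (1/2)^(τ/t½) = (1/2)^(119/33) ≈ 0.0821.
C₀ = D/Vd = 1759/225 ≈ 7.818 mg/L.
Before the 5th dose, 4 doses have been given. Superposition: Cmin = C₀·(f + f² + … + f^4).
≈ 7.818 × (0.0821 + 0.0067 + 0.0006 + 0.0000) ≈ 7.818 × 0.0894 ≈ 0.699 mg/L.

0.7 mg/L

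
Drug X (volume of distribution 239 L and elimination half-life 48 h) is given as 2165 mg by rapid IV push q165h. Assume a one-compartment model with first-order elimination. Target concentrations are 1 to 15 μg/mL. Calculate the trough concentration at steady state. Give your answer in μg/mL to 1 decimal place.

k = ln2/t½ = ln2/48 ≈ 0.014441 h⁻¹; fraction remaining f = e^(−kτ) = e^(−0.014441×165) ≈ 0.0923.
At steady state, accumulation factor R = 1/(1 − e^(−kτ)) ≈ 1.1017.
Each bolus raises the concentration by D/Vd = 2165/239 ≈ 9.059 μg/mL.
Steady-state peak Cmax,ss = C₀·R ≈ 9.059 × 1.1017 ≈ 9.980 μg/mL.
One interval later, Cmin,ss = Cmax,ss·e^(−kτ) ≈ 9.980 × 0.0923 ≈ 0.921 μg/mL.
Trough 0.9 μg/mL vs MEC 1 μg/mL: subtherapeutic.

0.9 μg/mL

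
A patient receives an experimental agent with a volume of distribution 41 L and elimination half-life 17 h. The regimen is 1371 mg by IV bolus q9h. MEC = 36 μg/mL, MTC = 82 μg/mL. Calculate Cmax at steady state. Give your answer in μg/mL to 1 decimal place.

k = ln2/t½ = ln2/17 ≈ 0.040773 h⁻¹; fraction remaining f = e^(−kτ) = e^(−0.040773×9) ≈ 0.6928.
At steady state, accumulation factor R = 1/(1 − e^(−kτ)) ≈ 3.2552.
Single-dose peak C₀ = D/Vd = 1371/41 ≈ 33.439 μg/mL.
Steady-state peak Cmax,ss = C₀·R ≈ 33.439 × 3.2552 ≈ 108.851 μg/mL.
Peak 108.9 μg/mL vs MTC 82 μg/mL: exceeds toxic threshold.

108.9 μg/mL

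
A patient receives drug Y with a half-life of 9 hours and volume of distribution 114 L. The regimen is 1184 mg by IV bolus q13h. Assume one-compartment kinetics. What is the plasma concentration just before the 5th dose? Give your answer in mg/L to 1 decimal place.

f = (1/2)^(τ/t½) = (1/2)^(13/9) ≈ 0.3674.
C₀ = D/Vd = 1184/114 ≈ 10.386 mg/L.
Before the 5th dose, 4 doses have been given. Superposition: Cmin = C₀·(f + f² + … + f^4).
≈ 10.386 × (0.3674 + 0.1350 + 0.0496 + 0.0182) ≈ 10.386 × 0.5702 ≈ 5.922 mg/L.

5.9 mg/L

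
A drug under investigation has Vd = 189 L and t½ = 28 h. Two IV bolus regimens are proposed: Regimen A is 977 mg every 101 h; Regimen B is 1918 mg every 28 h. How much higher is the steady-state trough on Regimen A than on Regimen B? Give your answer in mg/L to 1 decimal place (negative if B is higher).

-9.7 mg/L

Regimen A: f = (1/2)^(101/28) ≈ 0.0821; Cmin,ss = (977/189)·f/(1−f) ≈ 0.462 mg/L.
Regimen B: f = (1/2)^(28/28) ≈ 0.5000; Cmin,ss = (1918/189)·f/(1−f) ≈ 10.148 mg/L.
Difference ≈ 0.462 − 10.148 ≈ -9.686 mg/L.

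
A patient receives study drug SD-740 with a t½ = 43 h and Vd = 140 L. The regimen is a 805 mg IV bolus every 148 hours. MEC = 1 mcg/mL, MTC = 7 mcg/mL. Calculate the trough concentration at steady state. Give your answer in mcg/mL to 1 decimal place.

0.6 mcg/mL

k = ln2/t½ = ln2/43 ≈ 0.016120 h⁻¹; fraction remaining f = e^(−kτ) = e^(−0.016120×148) ≈ 0.0920.
At steady state, accumulation factor R = 1/(1 − e^(−kτ)) ≈ 1.1013.
Each bolus raises the concentration by D/Vd = 805/140 ≈ 5.750 mcg/mL.
Steady-state peak Cmax,ss = C₀·R ≈ 5.750 × 1.1013 ≈ 6.332 mcg/mL.
Steady-state trough Cmin,ss = Cmax,ss·f ≈ 6.332 × 0.0920 ≈ 0.583 mcg/mL.
Trough 0.6 mcg/mL vs MEC 1 mcg/mL: subtherapeutic.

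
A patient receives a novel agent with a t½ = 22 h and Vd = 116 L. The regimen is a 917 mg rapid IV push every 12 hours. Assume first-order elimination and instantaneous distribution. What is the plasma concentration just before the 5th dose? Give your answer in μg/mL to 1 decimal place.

13.4 μg/mL

f = (1/2)^(τ/t½) = (1/2)^(12/22) ≈ 0.6852.
C₀ = D/Vd = 917/116 ≈ 7.905 μg/mL.
Before the 5th dose, 4 doses have been given. Superposition: Cmin = C₀·(f + f² + … + f^4).
≈ 7.905 × (0.6852 + 0.4695 + 0.3217 + 0.2204) ≈ 7.905 × 1.6968 ≈ 13.413 μg/mL.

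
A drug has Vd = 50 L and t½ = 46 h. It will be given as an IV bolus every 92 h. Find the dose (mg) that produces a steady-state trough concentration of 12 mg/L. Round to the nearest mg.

1800 mg

τ/t½ = 92/46 ≈ 2, so f = (1/2)^(92/46) ≈ 0.250000.
Cmin,ss = (D/Vd)·f/(1−f), so D = Cmin,ss·Vd·(1−f)/f.
D = 12 × 50 × (1−f)/f ≈ 12 × 50 × 3.00000 ≈ 1800.00 mg.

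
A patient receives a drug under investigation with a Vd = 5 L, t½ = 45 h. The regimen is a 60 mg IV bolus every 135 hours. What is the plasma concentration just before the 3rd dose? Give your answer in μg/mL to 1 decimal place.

1.7 μg/mL

f = (1/2)^(τ/t½) = (1/2)^(135/45) ≈ 0.1250.
C₀ = D/Vd = 60/5 ≈ 12.000 μg/mL.
Before the 3rd dose, 2 doses have been given. Superposition: Cmin = C₀·(f + f²).
≈ 12.000 × (0.1250 + 0.0156) ≈ 12.000 × 0.1406 ≈ 1.687 μg/mL.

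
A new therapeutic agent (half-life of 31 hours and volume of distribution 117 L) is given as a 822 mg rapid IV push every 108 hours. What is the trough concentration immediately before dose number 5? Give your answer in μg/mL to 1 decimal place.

f = (1/2)^(τ/t½) = (1/2)^(108/31) ≈ 0.0894.
C₀ = D/Vd = 822/117 ≈ 7.026 μg/mL.
Before the 5th dose, 4 doses have been given. Superposition: Cmin = C₀·(f + f² + … + f^4).
≈ 7.026 × (0.0894 + 0.0080 + 0.0007 + 0.0001) ≈ 7.026 × 0.0982 ≈ 0.690 μg/mL.

0.7 μg/mL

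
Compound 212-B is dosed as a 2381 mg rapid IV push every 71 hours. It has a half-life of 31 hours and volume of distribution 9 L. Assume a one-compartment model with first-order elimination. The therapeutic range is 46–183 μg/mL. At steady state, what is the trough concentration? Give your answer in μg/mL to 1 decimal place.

τ/t½ = 71/31 ≈ 2.2903, so fraction remaining f = (1/2)^(71/31) ≈ 0.2044.
At steady state, accumulation factor R = 1/(1 − e^(−kτ)) ≈ 1.2569.
Single-dose peak C₀ = D/Vd = 2381/9 ≈ 264.556 μg/mL.
Cmax,ss = C₀/(1 − f) ≈ 264.556/0.7956 ≈ 332.524 μg/mL.
One interval later, Cmin,ss = Cmax,ss·e^(−kτ) ≈ 332.524 × 0.2044 ≈ 67.968 μg/mL.
Trough 68.0 μg/mL vs MEC 46 μg/mL: adequate.

68.0 μg/mL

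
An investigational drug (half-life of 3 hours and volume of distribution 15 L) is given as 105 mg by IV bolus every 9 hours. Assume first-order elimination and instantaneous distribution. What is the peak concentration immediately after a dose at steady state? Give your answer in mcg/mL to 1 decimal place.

8.0 mcg/mL

τ = 9 h = 3 half-lives, so f = (1/2)^3 = 0.125.
At steady state, R = 1/(1 − 0.125) = 8/7.
Single-dose peak C₀ = D/Vd = 105/15 = 7 mcg/mL.
Steady-state peak Cmax,ss = C₀·R = 7 × 8/7 ≈ 8.000 mcg/mL.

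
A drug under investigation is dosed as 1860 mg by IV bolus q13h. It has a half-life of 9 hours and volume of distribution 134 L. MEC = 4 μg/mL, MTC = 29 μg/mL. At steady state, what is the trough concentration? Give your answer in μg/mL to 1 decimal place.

τ/t½ = 13/9 ≈ 1.4444, so fraction remaining f = (1/2)^(13/9) ≈ 0.3674.
Accumulation ratio R = 1/(1 − f) ≈ 1/0.6326 ≈ 1.5808.
Each bolus raises the concentration by D/Vd = 1860/134 ≈ 13.881 μg/mL.
Steady-state peak Cmax,ss = C₀·R ≈ 13.881 × 1.5808 ≈ 21.943 μg/mL.
Steady-state trough Cmin,ss = Cmax,ss·f ≈ 21.943 × 0.3674 ≈ 8.062 μg/mL.
Trough 8.1 μg/mL vs MEC 4 μg/mL: adequate.

8.1 μg/mL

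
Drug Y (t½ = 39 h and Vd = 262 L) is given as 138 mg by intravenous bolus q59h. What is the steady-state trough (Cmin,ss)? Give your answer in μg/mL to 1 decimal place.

0.3 μg/mL

k = ln2/t½ = ln2/39 ≈ 0.017773 h⁻¹; fraction remaining f = e^(−kτ) = e^(−0.017773×59) ≈ 0.3504.
At steady state, accumulation factor R = 1/(1 − e^(−kτ)) ≈ 1.5394.
Each bolus raises the concentration by D/Vd = 138/262 ≈ 0.527 μg/mL.
Cmax,ss = C₀/(1 − f) ≈ 0.527/0.6496 ≈ 0.811 μg/mL.
One interval later, Cmin,ss = Cmax,ss·e^(−kτ) ≈ 0.811 × 0.3504 ≈ 0.284 μg/mL.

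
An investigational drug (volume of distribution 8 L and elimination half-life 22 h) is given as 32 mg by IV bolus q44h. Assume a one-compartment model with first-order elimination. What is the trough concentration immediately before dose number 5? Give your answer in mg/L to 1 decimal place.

f = (1/2)^(τ/t½) = (1/2)^(44/22) ≈ 0.2500.
C₀ = D/Vd = 32/8 ≈ 4.000 mg/L.
Before the 5th dose, 4 doses have been given. Superposition: Cmin = C₀·(f + f² + … + f^4).
≈ 4.000 × (0.2500 + 0.0625 + 0.0156 + 0.0039) ≈ 4.000 × 0.3320 ≈ 1.328 mg/L.

1.3 mg/L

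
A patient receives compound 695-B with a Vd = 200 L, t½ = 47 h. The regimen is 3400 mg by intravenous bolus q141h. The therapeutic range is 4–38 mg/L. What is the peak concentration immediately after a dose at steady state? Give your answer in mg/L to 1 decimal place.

19.4 mg/L

τ = 141 h = 3 half-lives, so f = (1/2)^3 = 0.125.
Accumulation ratio R = 1/(1 − f) = 1/0.875 = 8/7.
Single-dose peak C₀ = D/Vd = 3400/200 = 17 mg/L.
Steady-state peak Cmax,ss = C₀·R = 17 × 8/7 ≈ 19.429 mg/L.
Peak 19.4 mg/L vs MTC 38 mg/L: below toxic threshold.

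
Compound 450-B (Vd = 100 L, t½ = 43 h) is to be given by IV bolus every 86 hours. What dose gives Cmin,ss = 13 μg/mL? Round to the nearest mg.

3900 mg

τ/t½ = 86/43 ≈ 2, so f = (1/2)^(86/43) ≈ 0.250000.
Cmin,ss = (D/Vd)·f/(1−f), so D = Cmin,ss·Vd·(1−f)/f.
D = 13 × 100 × (1−f)/f ≈ 13 × 100 × 3.00000 ≈ 3900.00 mg.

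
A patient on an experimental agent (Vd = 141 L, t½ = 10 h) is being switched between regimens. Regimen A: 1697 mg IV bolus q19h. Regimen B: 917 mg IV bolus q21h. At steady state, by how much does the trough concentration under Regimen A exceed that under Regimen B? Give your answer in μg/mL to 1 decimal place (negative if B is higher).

2.4 μg/mL

Regimen A: f = (1/2)^(19/10) ≈ 0.2679; Cmin,ss = (1697/141)·f/(1−f) ≈ 4.404 μg/mL.
Regimen B: f = (1/2)^(21/10) ≈ 0.2333; Cmin,ss = (917/141)·f/(1−f) ≈ 1.979 μg/mL.
Difference ≈ 4.404 − 1.979 ≈ 2.425 μg/mL.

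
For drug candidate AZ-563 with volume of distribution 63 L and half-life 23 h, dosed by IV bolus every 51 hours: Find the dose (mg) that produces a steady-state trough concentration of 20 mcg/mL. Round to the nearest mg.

4600 mg

τ/t½ = 51/23 ≈ 2.2174, so f = (1/2)^(51/23) ≈ 0.215030.
Cmin,ss = (D/Vd)·f/(1−f), so D = Cmin,ss·Vd·(1−f)/f.
D = 20 × 63 × (1−f)/f ≈ 20 × 63 × 3.65051 ≈ 4599.64 mg.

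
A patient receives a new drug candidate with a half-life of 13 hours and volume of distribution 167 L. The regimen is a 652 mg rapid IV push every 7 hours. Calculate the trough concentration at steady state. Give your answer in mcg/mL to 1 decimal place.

8.6 mcg/mL

τ/t½ = 7/13 ≈ 0.53846, so fraction remaining f = (1/2)^(7/13) ≈ 0.6885.
Accumulation ratio R = 1/(1 − f) ≈ 1/0.3115 ≈ 3.2103.
Single-dose peak C₀ = D/Vd = 652/167 ≈ 3.904 mcg/mL.
Cmax,ss = C₀/(1 − f) ≈ 3.904/0.3115 ≈ 12.533 mcg/mL.
Steady-state trough Cmin,ss = Cmax,ss·f ≈ 12.533 × 0.6885 ≈ 8.629 mcg/mL.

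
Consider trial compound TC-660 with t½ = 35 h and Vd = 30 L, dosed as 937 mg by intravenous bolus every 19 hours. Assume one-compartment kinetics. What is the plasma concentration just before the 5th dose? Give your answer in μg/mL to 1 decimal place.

f = (1/2)^(τ/t½) = (1/2)^(19/35) ≈ 0.6864.
C₀ = D/Vd = 937/30 ≈ 31.233 μg/mL.
Before the 5th dose, 4 doses have been given. Superposition: Cmin = C₀·(f + f² + … + f^4).
≈ 31.233 × (0.6864 + 0.4711 + 0.3234 + 0.2220) ≈ 31.233 × 1.7029 ≈ 53.187 μg/mL.

53.2 μg/mL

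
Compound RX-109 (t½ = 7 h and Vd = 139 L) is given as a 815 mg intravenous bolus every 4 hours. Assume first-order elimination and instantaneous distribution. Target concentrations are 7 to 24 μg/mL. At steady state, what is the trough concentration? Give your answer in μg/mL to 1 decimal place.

Over one 4-h interval, 4/7 ≈ 0.57143 half-lives elapse, leaving f ≈ 0.6730 of each dose.
Accumulation ratio R = 1/(1 − f) ≈ 1/0.3270 ≈ 3.0581.
Single-dose peak C₀ = D/Vd = 815/139 ≈ 5.863 μg/mL.
Cmax,ss = C₀/(1 − f) ≈ 5.863/0.3270 ≈ 17.930 μg/mL.
One interval later, Cmin,ss = Cmax,ss·e^(−kτ) ≈ 17.930 × 0.6730 ≈ 12.067 μg/mL.
Trough 12.1 μg/mL vs MEC 7 μg/mL: adequate.

12.1 μg/mL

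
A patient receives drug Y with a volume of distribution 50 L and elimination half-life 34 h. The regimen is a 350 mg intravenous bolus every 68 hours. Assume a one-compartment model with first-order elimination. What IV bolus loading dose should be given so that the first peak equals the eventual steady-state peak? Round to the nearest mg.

467 mg

f = (1/2)^(68/34) ≈ 0.250000; accumulation ratio R = 1/(1−f) ≈ 1.33333.
Loading dose to hit Cmax,ss on first dose: D_load = D_maint·R ≈ 350 × 1.33333 ≈ 466.67 mg.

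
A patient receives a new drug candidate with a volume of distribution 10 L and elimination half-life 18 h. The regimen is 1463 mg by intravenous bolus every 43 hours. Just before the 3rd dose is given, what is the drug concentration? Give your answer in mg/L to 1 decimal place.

f = (1/2)^(τ/t½) = (1/2)^(43/18) ≈ 0.1909.
C₀ = D/Vd = 1463/10 ≈ 146.300 mg/L.
Before the 3rd dose, 2 doses have been given. Superposition: Cmin = C₀·(f + f²).
≈ 146.300 × (0.1909 + 0.0364) ≈ 146.300 × 0.2273 ≈ 33.254 mg/L.

33.3 mg/L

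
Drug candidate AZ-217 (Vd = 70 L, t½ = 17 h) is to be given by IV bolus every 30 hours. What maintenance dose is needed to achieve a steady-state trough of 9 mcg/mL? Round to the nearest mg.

τ/t½ = 30/17 ≈ 1.7647, so f = (1/2)^(30/17) ≈ 0.294287.
Cmin,ss = (D/Vd)·f/(1−f), so D = Cmin,ss·Vd·(1−f)/f.
D = 9 × 70 × (1−f)/f ≈ 9 × 70 × 2.39804 ≈ 1510.77 mg.

1511 mg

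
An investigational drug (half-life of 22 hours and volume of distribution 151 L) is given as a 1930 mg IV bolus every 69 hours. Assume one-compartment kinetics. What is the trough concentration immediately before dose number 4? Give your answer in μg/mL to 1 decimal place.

f = (1/2)^(τ/t½) = (1/2)^(69/22) ≈ 0.1137.
C₀ = D/Vd = 1930/151 ≈ 12.781 μg/mL.
Before the 4th dose, 3 doses have been given. Superposition: Cmin = C₀·(f + f² + … + f^3).
≈ 12.781 × (0.1137 + 0.0129 + 0.0015) ≈ 12.781 × 0.1281 ≈ 1.637 μg/mL.

1.6 μg/mL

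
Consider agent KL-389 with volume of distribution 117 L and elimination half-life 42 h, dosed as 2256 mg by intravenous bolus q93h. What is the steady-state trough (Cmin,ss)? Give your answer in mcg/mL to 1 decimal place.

5.3 mcg/mL

Over one 93-h interval, 93/42 ≈ 2.2143 half-lives elapse, leaving f ≈ 0.2155 of each dose.
Single-dose peak C₀ = D/Vd = 2256/117 ≈ 19.282 mcg/mL.
Steady-state trough Cmin,ss = C₀·f/(1−f) ≈ 19.282 × 0.2155/0.7845 ≈ 5.297 mcg/mL.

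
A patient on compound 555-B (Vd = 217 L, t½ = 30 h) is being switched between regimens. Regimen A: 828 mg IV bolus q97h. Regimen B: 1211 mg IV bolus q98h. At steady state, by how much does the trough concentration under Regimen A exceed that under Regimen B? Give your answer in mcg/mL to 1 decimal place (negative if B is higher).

-0.2 mcg/mL

Regimen A: f = (1/2)^(97/30) ≈ 0.1063; Cmin,ss = (828/217)·f/(1−f) ≈ 0.454 mcg/mL.
Regimen B: f = (1/2)^(98/30) ≈ 0.1039; Cmin,ss = (1211/217)·f/(1−f) ≈ 0.647 mcg/mL.
Difference ≈ 0.454 − 0.647 ≈ -0.193 mcg/mL.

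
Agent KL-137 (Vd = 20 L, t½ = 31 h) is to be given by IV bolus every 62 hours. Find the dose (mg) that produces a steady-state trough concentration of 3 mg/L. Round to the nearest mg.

180 mg

τ/t½ = 62/31 ≈ 2, so f = (1/2)^(62/31) ≈ 0.250000.
Cmin,ss = (D/Vd)·f/(1−f), so D = Cmin,ss·Vd·(1−f)/f.
D = 3 × 20 × (1−f)/f ≈ 3 × 20 × 3.00000 ≈ 180.00 mg.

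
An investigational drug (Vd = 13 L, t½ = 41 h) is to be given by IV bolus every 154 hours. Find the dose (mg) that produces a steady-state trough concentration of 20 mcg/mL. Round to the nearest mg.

τ/t½ = 154/41 ≈ 3.7561, so f = (1/2)^(154/41) ≈ 0.074012.
Cmin,ss = (D/Vd)·f/(1−f), so D = Cmin,ss·Vd·(1−f)/f.
D = 20 × 13 × (1−f)/f ≈ 20 × 13 × 12.51132 ≈ 3252.94 mg.

3253 mg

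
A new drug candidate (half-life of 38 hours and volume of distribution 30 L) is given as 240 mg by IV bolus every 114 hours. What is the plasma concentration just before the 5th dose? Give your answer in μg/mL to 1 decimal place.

f = (1/2)^(τ/t½) = (1/2)^(114/38) ≈ 0.1250.
C₀ = D/Vd = 240/30 ≈ 8.000 μg/mL.
Before the 5th dose, 4 doses have been given. Superposition: Cmin = C₀·(f + f² + … + f^4).
≈ 8.000 × (0.1250 + 0.0156 + 0.0020 + 0.0002) ≈ 8.000 × 0.1428 ≈ 1.142 μg/mL.

1.1 μg/mL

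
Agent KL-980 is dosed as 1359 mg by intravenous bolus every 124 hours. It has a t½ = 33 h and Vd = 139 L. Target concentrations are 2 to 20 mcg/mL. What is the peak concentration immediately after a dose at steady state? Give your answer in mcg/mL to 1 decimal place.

10.6 mcg/mL

k = ln2/t½ = ln2/33 ≈ 0.021004 h⁻¹; fraction remaining f = e^(−kτ) = e^(−0.021004×124) ≈ 0.0739.
At steady state, accumulation factor R = 1/(1 − e^(−kτ)) ≈ 1.0798.
Single-dose peak C₀ = D/Vd = 1359/139 ≈ 9.777 mcg/mL.
Cmax,ss = C₀/(1 − f) ≈ 9.777/0.9261 ≈ 10.557 mcg/mL.
Peak 10.6 mcg/mL vs MTC 20 mcg/mL: below toxic threshold.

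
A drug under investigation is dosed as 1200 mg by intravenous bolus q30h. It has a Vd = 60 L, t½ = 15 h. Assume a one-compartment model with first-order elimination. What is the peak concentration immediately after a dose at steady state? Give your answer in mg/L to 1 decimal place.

26.7 mg/L

The dosing interval is 2 half-lives, so f = 2^(−2) = 0.25.
Accumulation ratio R = 1/(1 − f) = 1/0.75 = 4/3.
Single-dose peak C₀ = D/Vd = 1200/60 = 20 mg/L.
Steady-state peak Cmax,ss = C₀·R = 20 × 4/3 ≈ 26.667 mg/L.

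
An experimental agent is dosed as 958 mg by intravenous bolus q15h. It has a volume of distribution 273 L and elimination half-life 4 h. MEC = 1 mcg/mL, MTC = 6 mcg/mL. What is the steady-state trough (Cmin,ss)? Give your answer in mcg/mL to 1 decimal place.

0.3 mcg/mL

τ/t½ = 15/4 ≈ 3.75, so fraction remaining f = (1/2)^(15/4) ≈ 0.0743.
Accumulation ratio R = 1/(1 − f) ≈ 1/0.9257 ≈ 1.0803.
Single-dose peak C₀ = D/Vd = 958/273 ≈ 3.509 mcg/mL.
Steady-state peak Cmax,ss = C₀·R ≈ 3.509 × 1.0803 ≈ 3.791 mcg/mL.
One interval later, Cmin,ss = Cmax,ss·e^(−kτ) ≈ 3.791 × 0.0743 ≈ 0.282 mcg/mL.
Trough 0.3 mcg/mL vs MEC 1 mcg/mL: subtherapeutic.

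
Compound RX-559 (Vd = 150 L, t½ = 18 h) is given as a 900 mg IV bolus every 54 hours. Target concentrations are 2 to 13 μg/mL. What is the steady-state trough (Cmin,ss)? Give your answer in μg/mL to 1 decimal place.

τ = 54 h = 3 half-lives, so f = (1/2)^3 = 0.125.
At steady state, R = 1/(1 − 0.125) = 8/7.
Single-dose peak C₀ = D/Vd = 900/150 = 6 μg/mL.
Steady-state peak Cmax,ss = C₀·R = 6 × 8/7 ≈ 6.857 μg/mL.
Steady-state trough Cmin,ss = Cmax,ss·f ≈ 6.857 × 0.125 ≈ 0.857 μg/mL.
Trough 0.9 μg/mL vs MEC 2 μg/mL: subtherapeutic.

0.9 μg/mL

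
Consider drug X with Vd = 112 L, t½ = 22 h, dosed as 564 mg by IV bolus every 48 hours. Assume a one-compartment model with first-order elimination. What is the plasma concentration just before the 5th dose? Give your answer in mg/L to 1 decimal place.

f = (1/2)^(τ/t½) = (1/2)^(48/22) ≈ 0.2204.
C₀ = D/Vd = 564/112 ≈ 5.036 mg/L.
Before the 5th dose, 4 doses have been given. Superposition: Cmin = C₀·(f + f² + … + f^4).
≈ 5.036 × (0.2204 + 0.0486 + 0.0107 + 0.0024) ≈ 5.036 × 0.2821 ≈ 1.421 mg/L.

1.4 mg/L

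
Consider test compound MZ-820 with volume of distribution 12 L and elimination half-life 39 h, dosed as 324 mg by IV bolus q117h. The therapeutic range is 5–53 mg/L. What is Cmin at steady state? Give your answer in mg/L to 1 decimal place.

3.9 mg/L

τ = 117 h = 3 half-lives, so f = (1/2)^3 = 0.125.
At steady state, R = 1/(1 − 0.125) = 8/7.
Single-dose peak C₀ = D/Vd = 324/12 = 27 mg/L.
Steady-state peak Cmax,ss = C₀·R = 27 × 8/7 ≈ 30.857 mg/L.
Steady-state trough Cmin,ss = Cmax,ss·f ≈ 30.857 × 0.125 ≈ 3.857 mg/L.
Trough 3.9 mg/L vs MEC 5 mg/L: subtherapeutic.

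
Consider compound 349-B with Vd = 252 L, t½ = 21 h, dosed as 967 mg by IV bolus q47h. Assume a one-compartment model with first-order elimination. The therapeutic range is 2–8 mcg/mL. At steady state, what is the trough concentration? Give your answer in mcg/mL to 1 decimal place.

τ/t½ = 47/21 ≈ 2.2381, so fraction remaining f = (1/2)^(47/21) ≈ 0.2120.
Each bolus raises the concentration by D/Vd = 967/252 ≈ 3.837 mcg/mL.
Steady-state trough Cmin,ss = C₀·f/(1−f) ≈ 3.837 × 0.2120/0.7880 ≈ 1.032 mcg/mL.
Trough 1.0 mcg/mL vs MEC 2 mcg/mL: subtherapeutic.

1.0 mcg/mL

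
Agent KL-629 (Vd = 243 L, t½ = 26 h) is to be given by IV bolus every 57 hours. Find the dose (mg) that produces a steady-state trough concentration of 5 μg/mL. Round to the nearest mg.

τ/t½ = 57/26 ≈ 2.1923, so f = (1/2)^(57/26) ≈ 0.218801.
Cmin,ss = (D/Vd)·f/(1−f), so D = Cmin,ss·Vd·(1−f)/f.
D = 5 × 243 × (1−f)/f ≈ 5 × 243 × 3.57036 ≈ 4337.99 mg.

4338 mg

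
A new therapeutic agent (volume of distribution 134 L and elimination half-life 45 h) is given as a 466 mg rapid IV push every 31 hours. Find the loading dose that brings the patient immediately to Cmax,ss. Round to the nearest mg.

f = (1/2)^(31/45) ≈ 0.620331; accumulation ratio R = 1/(1−f) ≈ 2.63387.
Loading dose to hit Cmax,ss on first dose: D_load = D_maint·R ≈ 466 × 2.63387 ≈ 1227.38 mg.

1227 mg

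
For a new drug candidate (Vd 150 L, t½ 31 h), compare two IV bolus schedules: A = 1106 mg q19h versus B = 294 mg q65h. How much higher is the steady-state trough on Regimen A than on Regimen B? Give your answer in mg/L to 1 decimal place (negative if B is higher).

Regimen A: f = (1/2)^(19/31) ≈ 0.6539; Cmin,ss = (1106/150)·f/(1−f) ≈ 13.931 mg/L.
Regimen B: f = (1/2)^(65/31) ≈ 0.2338; Cmin,ss = (294/150)·f/(1−f) ≈ 0.598 mg/L.
Difference ≈ 13.931 − 0.598 ≈ 13.333 mg/L.

13.3 mg/L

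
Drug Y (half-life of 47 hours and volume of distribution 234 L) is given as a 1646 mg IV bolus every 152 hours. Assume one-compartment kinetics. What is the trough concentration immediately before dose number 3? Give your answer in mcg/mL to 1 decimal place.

0.8 mcg/mL

f = (1/2)^(τ/t½) = (1/2)^(152/47) ≈ 0.1063.
C₀ = D/Vd = 1646/234 ≈ 7.034 mcg/mL.
Before the 3rd dose, 2 doses have been given. Superposition: Cmin = C₀·(f + f²).
≈ 7.034 × (0.1063 + 0.0113) ≈ 7.034 × 0.1176 ≈ 0.827 mcg/mL.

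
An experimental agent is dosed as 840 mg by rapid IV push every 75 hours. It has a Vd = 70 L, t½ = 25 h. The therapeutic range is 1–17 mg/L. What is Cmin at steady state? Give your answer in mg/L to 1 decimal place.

τ = 75 h = 3 half-lives, so f = (1/2)^3 = 0.125.
At steady state, R = 1/(1 − 0.125) = 8/7.
Single-dose peak C₀ = D/Vd = 840/70 = 12 mg/L.
Steady-state peak Cmax,ss = C₀·R = 12 × 8/7 ≈ 13.714 mg/L.
Steady-state trough Cmin,ss = Cmax,ss·f ≈ 13.714 × 0.125 ≈ 1.714 mg/L.
Trough 1.7 mg/L vs MEC 1 mg/L: adequate.

1.7 mg/L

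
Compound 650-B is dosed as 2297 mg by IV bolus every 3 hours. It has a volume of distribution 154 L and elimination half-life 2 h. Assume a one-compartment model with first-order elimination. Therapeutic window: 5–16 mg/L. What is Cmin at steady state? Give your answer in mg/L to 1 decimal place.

k = ln2/t½ = ln2/2 ≈ 0.346574 h⁻¹; fraction remaining f = e^(−kτ) = e^(−0.346574×3) ≈ 0.3536.
Single-dose peak C₀ = D/Vd = 2297/154 ≈ 14.916 mg/L.
Steady-state trough Cmin,ss = C₀·f/(1−f) ≈ 14.916 × 0.3536/0.6464 ≈ 8.159 mg/L.
Trough 8.2 mg/L vs MEC 5 mg/L: adequate.

8.2 mg/L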